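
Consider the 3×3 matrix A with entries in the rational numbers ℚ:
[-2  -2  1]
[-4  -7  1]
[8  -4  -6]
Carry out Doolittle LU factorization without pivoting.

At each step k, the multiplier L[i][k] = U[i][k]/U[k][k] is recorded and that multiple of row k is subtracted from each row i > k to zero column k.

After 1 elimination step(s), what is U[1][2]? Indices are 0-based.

Step 1: pivot at (0,0) is -2.
  row1 ← row1 − (2)·row0  ⇒  L[1][0]=2, U row1=(0, -3, -1)
  row2 ← row2 − (-4)·row0  ⇒  L[2][0]=-4, U row2=(0, -12, -2)

U[1][2] = -1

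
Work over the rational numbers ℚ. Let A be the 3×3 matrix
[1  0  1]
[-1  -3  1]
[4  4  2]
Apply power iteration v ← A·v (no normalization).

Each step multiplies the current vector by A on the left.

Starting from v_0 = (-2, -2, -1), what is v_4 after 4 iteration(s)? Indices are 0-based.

v_4 = (-309, -554, -264)

v_0 = (-2, -2, -1).
v_1 = A·v_0 = (-3, 7, -18).
v_2 = A·v_1 = (-21, -36, -20).
v_3 = A·v_2 = (-41, 109, -268).
v_4 = A·v_3 = (-309, -554, -264).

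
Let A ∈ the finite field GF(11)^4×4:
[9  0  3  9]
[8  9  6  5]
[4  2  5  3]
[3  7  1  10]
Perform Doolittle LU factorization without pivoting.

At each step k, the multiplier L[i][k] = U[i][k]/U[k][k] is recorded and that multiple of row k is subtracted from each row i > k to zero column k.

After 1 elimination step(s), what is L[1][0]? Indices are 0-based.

[col 0] pivot 9
  R1 -= 7*R0 → (0, 9, 7, 8)  (L[1][0] := 7)
  R2 -= 9*R0 → (0, 2, 0, 10)  (L[2][0] := 9)
  R3 -= 4*R0 → (0, 7, 0, 7)  (L[3][0] := 4)

L[1][0] = 7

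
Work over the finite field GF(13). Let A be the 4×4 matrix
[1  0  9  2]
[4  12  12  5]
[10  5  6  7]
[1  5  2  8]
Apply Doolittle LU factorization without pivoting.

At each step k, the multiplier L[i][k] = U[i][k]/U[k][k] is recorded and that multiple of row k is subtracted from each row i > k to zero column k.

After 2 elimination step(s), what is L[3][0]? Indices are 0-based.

Step 1: pivot at (0,0) is 1.
  row1 ← row1 − (4)·row0  ⇒  L[1][0]=4, U row1=(0, 12, 2, 10)
  row2 ← row2 − (10)·row0  ⇒  L[2][0]=10, U row2=(0, 5, 7, 0)
  row3 ← row3 − (1)·row0  ⇒  L[3][0]=1, U row3=(0, 5, 6, 6)
Step 2: pivot at (1,1) is 12.
  row2 ← row2 − (8)·row1  ⇒  L[2][1]=8, U row2=(0, 0, 4, 11)
  row3 ← row3 − (8)·row1  ⇒  L[3][1]=8, U row3=(0, 0, 3, 4)

L[3][0] = 1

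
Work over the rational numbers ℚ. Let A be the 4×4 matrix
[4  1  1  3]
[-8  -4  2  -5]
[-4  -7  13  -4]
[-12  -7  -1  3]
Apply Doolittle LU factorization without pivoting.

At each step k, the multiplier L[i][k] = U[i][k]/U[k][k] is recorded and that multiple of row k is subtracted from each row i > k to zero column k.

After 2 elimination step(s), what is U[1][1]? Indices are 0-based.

U[1][1] = -2

k=0: U[0][0]=4
  eliminate (1,0): mult=-2, new row 1: (0, -2, 4, 1); set L[1][0]=-2
  eliminate (2,0): mult=-1, new row 2: (0, -6, 14, -1); set L[2][0]=-1
  eliminate (3,0): mult=-3, new row 3: (0, -4, 2, 12); set L[3][0]=-3
k=1: U[1][1]=-2
  eliminate (2,1): mult=3, new row 2: (0, 0, 2, -4); set L[2][1]=3
  eliminate (3,1): mult=2, new row 3: (0, 0, -6, 10); set L[3][1]=2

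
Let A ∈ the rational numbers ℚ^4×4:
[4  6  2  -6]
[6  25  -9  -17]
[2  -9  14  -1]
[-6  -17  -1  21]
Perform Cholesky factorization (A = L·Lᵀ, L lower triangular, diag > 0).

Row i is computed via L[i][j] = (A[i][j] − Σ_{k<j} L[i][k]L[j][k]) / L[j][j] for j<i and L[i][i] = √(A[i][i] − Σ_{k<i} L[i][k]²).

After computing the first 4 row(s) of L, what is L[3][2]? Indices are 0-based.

L[3][2] = -2

Step 1: L[0][0] = √(4) = 2.
  L[1][0] = (6) / L[0][0] = 3.
Step 2: L[1][1] = √(16) = 4.
  L[2][0] = (2) / L[0][0] = 1.
  L[2][1] = (-12) / L[1][1] = -3.
Step 3: L[2][2] = √(4) = 2.
  L[3][0] = (-6) / L[0][0] = -3.
  L[3][1] = (-8) / L[1][1] = -2.
  L[3][2] = (-4) / L[2][2] = -2.
Step 4: L[3][3] = √(4) = 2.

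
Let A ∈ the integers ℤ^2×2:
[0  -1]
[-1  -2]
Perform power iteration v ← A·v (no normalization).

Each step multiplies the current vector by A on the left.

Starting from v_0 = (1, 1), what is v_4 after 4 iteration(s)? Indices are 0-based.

v_0 = (1, 1).
v_1 = A·v_0 = (-1, -3).
v_2 = A·v_1 = (3, 7).
v_3 = A·v_2 = (-7, -17).
v_4 = A·v_3 = (17, 41).

v_4 = (17, 41)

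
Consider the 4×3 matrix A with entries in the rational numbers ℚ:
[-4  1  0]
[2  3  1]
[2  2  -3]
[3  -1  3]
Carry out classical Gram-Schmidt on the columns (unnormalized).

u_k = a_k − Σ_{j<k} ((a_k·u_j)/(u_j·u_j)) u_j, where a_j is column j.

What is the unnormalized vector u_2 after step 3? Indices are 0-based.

Step 1: u_0 = a_0 = (-4, 2, 2, 3).
Step 2: u_1 = a_1 − (1/11)·u_0 = (15/11, 31/11, 20/11, -14/11).
Step 3: u_2 = a_2 − (5/33)·u_0 − (-71/162)·u_1 = (65/54, 313/162, -203/81, 161/81).

u_2 = (65/54, 313/162, -203/81, 161/81)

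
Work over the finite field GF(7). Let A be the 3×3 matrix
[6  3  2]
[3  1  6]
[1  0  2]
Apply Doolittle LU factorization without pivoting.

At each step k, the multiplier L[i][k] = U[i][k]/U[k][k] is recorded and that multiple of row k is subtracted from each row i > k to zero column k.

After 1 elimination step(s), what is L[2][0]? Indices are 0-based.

L[2][0] = 6

[col 0] pivot 6
  R1 -= 4*R0 → (0, 3, 5)  (L[1][0] := 4)
  R2 -= 6*R0 → (0, 3, 4)  (L[2][0] := 6)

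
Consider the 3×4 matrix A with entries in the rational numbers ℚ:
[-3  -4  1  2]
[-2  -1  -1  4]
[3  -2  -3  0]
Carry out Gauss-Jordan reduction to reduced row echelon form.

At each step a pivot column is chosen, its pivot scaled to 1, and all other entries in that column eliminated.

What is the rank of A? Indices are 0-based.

[1] R0 /= -3  ⇒  (1, 4/3, -1/3, -2/3)
     R1 -= -2·R0  ⇒  (0, 5/3, -5/3, 8/3)
     R2 -= 3·R0  ⇒  (0, -6, -2, 2)
[2] R1 /= 5/3  ⇒  (0, 1, -1, 8/5)
     R0 -= 4/3·R1  ⇒  (1, 0, 1, -14/5)
     R2 -= -6·R1  ⇒  (0, 0, -8, 58/5)
[3] R2 /= -8  ⇒  (0, 0, 1, -29/20)
     R0 -= 1·R2  ⇒  (1, 0, 0, -27/20)
     R1 -= -1·R2  ⇒  (0, 1, 0, 3/20)

rank = 3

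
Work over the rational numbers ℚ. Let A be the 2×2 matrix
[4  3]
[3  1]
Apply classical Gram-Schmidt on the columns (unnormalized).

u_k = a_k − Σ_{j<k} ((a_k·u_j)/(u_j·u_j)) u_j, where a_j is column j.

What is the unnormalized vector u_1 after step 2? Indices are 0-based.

u_1 = (3/5, -4/5)

Step 1: u_0 = a_0 = (4, 3).
Step 2: u_1 = a_1 − (3/5)·u_0 = (3/5, -4/5).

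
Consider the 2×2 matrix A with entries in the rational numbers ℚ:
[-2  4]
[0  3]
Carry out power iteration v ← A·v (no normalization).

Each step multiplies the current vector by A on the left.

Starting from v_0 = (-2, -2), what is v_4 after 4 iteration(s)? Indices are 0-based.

v_4 = (-136, -162)

v_0 = (-2, -2).
v_1 = A·v_0 = (-4, -6).
v_2 = A·v_1 = (-16, -18).
v_3 = A·v_2 = (-40, -54).
v_4 = A·v_3 = (-136, -162).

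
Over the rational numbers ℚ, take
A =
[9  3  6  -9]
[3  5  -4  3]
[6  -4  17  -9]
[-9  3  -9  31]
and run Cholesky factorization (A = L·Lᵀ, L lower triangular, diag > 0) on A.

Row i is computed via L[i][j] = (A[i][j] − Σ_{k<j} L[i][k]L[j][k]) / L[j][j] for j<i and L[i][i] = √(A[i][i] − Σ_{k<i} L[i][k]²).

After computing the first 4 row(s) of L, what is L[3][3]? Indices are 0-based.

L[3][3] = 2

Step 1: L[0][0] = √(9) = 3.
  L[1][0] = (3) / L[0][0] = 1.
Step 2: L[1][1] = √(4) = 2.
  L[2][0] = (6) / L[0][0] = 2.
  L[2][1] = (-6) / L[1][1] = -3.
Step 3: L[2][2] = √(4) = 2.
  L[3][0] = (-9) / L[0][0] = -3.
  L[3][1] = (6) / L[1][1] = 3.
  L[3][2] = (6) / L[2][2] = 3.
Step 4: L[3][3] = √(4) = 2.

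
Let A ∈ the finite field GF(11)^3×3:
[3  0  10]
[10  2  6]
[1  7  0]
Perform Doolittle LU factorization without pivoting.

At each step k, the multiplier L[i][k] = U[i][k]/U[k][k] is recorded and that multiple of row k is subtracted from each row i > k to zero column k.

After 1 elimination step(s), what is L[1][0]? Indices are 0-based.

L[1][0] = 7

Step 1: pivot at (0,0) is 3.
  row1 ← row1 − (7)·row0  ⇒  L[1][0]=7, U row1=(0, 2, 2)
  row2 ← row2 − (4)·row0  ⇒  L[2][0]=4, U row2=(0, 7, 4)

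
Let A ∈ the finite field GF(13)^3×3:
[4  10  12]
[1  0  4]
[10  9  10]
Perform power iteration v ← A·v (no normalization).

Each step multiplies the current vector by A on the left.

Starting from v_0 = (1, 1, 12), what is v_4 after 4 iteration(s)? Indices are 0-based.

v_0 = (1, 1, 12).
v_1 = A·v_0 = (2, 10, 9).
v_2 = A·v_1 = (8, 12, 5).
v_3 = A·v_2 = (4, 2, 4).
v_4 = A·v_3 = (6, 7, 7).

v_4 = (6, 7, 7)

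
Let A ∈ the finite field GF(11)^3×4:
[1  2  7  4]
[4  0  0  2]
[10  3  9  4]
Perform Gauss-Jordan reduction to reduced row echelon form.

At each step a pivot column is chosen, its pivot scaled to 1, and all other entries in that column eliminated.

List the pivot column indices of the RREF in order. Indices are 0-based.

pivot(0,0)=1: scale R0 → (1, 2, 7, 4)
  clear (1,0): R1 −= (4)R0 → (0, 3, 5, 8)
  clear (2,0): R2 −= (10)R0 → (0, 5, 5, 8)
pivot(1,1)=3: scale R1 → (0, 1, 9, 10)
  clear (0,1): R0 −= (2)R1 → (1, 0, 0, 6)
  clear (2,1): R2 −= (5)R1 → (0, 0, 4, 2)
pivot(2,2)=4: scale R2 → (0, 0, 1, 6)
  clear (1,2): R1 −= (9)R2 → (0, 1, 0, 0)

pivot columns: 0, 1, 2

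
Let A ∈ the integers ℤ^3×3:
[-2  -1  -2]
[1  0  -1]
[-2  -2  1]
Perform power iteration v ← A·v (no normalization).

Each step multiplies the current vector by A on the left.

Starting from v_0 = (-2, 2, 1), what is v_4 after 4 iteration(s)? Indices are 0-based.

v_0 = (-2, 2, 1).
v_1 = A·v_0 = (0, -3, 1).
v_2 = A·v_1 = (1, -1, 7).
v_3 = A·v_2 = (-15, -6, 7).
v_4 = A·v_3 = (22, -22, 49).

v_4 = (22, -22, 49)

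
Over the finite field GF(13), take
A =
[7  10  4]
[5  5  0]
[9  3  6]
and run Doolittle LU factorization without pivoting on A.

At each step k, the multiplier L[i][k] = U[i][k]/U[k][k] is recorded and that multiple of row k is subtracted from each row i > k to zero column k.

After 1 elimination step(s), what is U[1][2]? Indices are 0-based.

[col 0] pivot 7
  R1 -= 10*R0 → (0, 9, 12)  (L[1][0] := 10)
  R2 -= 5*R0 → (0, 5, 12)  (L[2][0] := 5)

U[1][2] = 12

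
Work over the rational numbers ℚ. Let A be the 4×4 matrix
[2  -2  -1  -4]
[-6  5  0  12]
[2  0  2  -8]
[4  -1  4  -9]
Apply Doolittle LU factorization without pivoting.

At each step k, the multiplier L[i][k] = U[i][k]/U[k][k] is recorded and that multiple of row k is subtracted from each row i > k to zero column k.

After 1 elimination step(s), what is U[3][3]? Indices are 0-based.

k=0: U[0][0]=2
  eliminate (1,0): mult=-3, new row 1: (0, -1, -3, 0); set L[1][0]=-3
  eliminate (2,0): mult=1, new row 2: (0, 2, 3, -4); set L[2][0]=1
  eliminate (3,0): mult=2, new row 3: (0, 3, 6, -1); set L[3][0]=2

U[3][3] = -1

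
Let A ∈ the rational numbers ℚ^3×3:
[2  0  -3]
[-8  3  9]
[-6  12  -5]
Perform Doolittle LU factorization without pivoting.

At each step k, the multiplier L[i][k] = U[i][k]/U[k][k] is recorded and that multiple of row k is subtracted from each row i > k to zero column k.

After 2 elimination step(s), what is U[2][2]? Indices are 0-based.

U[2][2] = -2

Step 1: pivot at (0,0) is 2.
  row1 ← row1 − (-4)·row0  ⇒  L[1][0]=-4, U row1=(0, 3, -3)
  row2 ← row2 − (-3)·row0  ⇒  L[2][0]=-3, U row2=(0, 12, -14)
Step 2: pivot at (1,1) is 3.
  row2 ← row2 − (4)·row1  ⇒  L[2][1]=4, U row2=(0, 0, -2)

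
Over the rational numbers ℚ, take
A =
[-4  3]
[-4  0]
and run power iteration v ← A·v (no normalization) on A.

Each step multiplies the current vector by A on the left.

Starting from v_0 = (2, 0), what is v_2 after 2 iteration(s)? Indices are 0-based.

v_0 = (2, 0).
v_1 = A·v_0 = (-8, -8).
v_2 = A·v_1 = (8, 32).

v_2 = (8, 32)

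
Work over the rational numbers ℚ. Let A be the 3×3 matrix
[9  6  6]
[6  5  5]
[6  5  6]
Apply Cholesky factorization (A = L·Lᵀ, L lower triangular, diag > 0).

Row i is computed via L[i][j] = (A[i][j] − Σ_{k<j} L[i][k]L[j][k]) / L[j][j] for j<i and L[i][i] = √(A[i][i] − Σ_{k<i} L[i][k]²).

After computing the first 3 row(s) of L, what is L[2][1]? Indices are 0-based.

Step 1: L[0][0] = √(9) = 3.
  L[1][0] = (6) / L[0][0] = 2.
Step 2: L[1][1] = √(1) = 1.
  L[2][0] = (6) / L[0][0] = 2.
  L[2][1] = (1) / L[1][1] = 1.
Step 3: L[2][2] = √(1) = 1.

L[2][1] = 1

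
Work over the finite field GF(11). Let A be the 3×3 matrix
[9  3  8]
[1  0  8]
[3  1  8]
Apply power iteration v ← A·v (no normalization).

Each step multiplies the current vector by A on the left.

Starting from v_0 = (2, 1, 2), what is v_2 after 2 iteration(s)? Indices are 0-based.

v_2 = (10, 1, 5)

v_0 = (2, 1, 2).
v_1 = A·v_0 = (4, 7, 1).
v_2 = A·v_1 = (10, 1, 5).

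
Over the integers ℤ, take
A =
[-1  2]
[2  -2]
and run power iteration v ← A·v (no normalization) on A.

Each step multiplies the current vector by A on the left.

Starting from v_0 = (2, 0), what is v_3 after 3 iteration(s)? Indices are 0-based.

v_3 = (-34, 44)

v_0 = (2, 0).
v_1 = A·v_0 = (-2, 4).
v_2 = A·v_1 = (10, -12).
v_3 = A·v_2 = (-34, 44).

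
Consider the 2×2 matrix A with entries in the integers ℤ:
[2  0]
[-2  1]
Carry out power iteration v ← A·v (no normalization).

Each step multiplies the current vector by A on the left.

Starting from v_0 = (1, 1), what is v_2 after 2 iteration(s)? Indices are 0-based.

v_0 = (1, 1).
v_1 = A·v_0 = (2, -1).
v_2 = A·v_1 = (4, -5).

v_2 = (4, -5)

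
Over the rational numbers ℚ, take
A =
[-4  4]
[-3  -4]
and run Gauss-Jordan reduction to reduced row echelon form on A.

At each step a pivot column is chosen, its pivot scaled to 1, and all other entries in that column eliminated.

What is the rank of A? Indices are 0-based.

pivot(0,0)=-4: scale R0 → (1, -1)
  clear (1,0): R1 −= (-3)R0 → (0, -7)
pivot(1,1)=-7: scale R1 → (0, 1)
  clear (0,1): R0 −= (-1)R1 → (1, 0)

rank = 2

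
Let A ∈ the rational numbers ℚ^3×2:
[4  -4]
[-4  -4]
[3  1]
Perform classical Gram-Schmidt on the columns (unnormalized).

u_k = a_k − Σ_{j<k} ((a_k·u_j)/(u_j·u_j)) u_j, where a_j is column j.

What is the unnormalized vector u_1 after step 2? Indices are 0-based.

Step 1: u_0 = a_0 = (4, -4, 3).
Step 2: u_1 = a_1 − (3/41)·u_0 = (-176/41, -152/41, 32/41).

u_1 = (-176/41, -152/41, 32/41)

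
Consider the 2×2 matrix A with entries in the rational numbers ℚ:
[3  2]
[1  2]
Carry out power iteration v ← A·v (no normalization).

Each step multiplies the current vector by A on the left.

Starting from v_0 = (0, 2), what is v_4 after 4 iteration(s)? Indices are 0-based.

v_0 = (0, 2).
v_1 = A·v_0 = (4, 4).
v_2 = A·v_1 = (20, 12).
v_3 = A·v_2 = (84, 44).
v_4 = A·v_3 = (340, 172).

v_4 = (340, 172)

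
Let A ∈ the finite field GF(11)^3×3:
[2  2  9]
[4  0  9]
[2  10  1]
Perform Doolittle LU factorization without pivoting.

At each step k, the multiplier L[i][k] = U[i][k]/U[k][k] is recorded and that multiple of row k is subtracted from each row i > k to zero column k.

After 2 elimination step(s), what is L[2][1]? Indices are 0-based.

[col 0] pivot 2
  R1 -= 2*R0 → (0, 7, 2)  (L[1][0] := 2)
  R2 -= 1*R0 → (0, 8, 3)  (L[2][0] := 1)
[col 1] pivot 7
  R2 -= 9*R1 → (0, 0, 7)  (L[2][1] := 9)

L[2][1] = 9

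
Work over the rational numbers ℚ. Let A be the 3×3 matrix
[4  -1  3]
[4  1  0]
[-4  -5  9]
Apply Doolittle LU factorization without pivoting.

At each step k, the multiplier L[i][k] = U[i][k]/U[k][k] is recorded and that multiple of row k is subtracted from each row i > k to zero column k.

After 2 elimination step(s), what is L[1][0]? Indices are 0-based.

[col 0] pivot 4
  R1 -= 1*R0 → (0, 2, -3)  (L[1][0] := 1)
  R2 -= -1*R0 → (0, -6, 12)  (L[2][0] := -1)
[col 1] pivot 2
  R2 -= -3*R1 → (0, 0, 3)  (L[2][1] := -3)

L[1][0] = 1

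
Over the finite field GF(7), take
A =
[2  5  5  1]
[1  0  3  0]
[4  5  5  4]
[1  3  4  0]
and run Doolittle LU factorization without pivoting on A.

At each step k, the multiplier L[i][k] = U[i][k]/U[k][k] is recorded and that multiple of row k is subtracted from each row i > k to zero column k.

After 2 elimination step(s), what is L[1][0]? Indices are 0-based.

L[1][0] = 4

Step 1: pivot at (0,0) is 2.
  row1 ← row1 − (4)·row0  ⇒  L[1][0]=4, U row1=(0, 1, 4, 3)
  row2 ← row2 − (2)·row0  ⇒  L[2][0]=2, U row2=(0, 2, 2, 2)
  row3 ← row3 − (4)·row0  ⇒  L[3][0]=4, U row3=(0, 4, 5, 3)
Step 2: pivot at (1,1) is 1.
  row2 ← row2 − (2)·row1  ⇒  L[2][1]=2, U row2=(0, 0, 1, 3)
  row3 ← row3 − (4)·row1  ⇒  L[3][1]=4, U row3=(0, 0, 3, 5)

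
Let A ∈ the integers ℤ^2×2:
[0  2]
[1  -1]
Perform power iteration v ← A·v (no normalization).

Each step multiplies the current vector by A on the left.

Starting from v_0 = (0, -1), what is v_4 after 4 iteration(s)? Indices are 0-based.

v_4 = (10, -11)

v_0 = (0, -1).
v_1 = A·v_0 = (-2, 1).
v_2 = A·v_1 = (2, -3).
v_3 = A·v_2 = (-6, 5).
v_4 = A·v_3 = (10, -11).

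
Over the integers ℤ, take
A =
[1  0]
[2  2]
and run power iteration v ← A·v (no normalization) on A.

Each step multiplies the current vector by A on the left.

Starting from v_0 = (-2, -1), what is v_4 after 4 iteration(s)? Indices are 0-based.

v_0 = (-2, -1).
v_1 = A·v_0 = (-2, -6).
v_2 = A·v_1 = (-2, -16).
v_3 = A·v_2 = (-2, -36).
v_4 = A·v_3 = (-2, -76).

v_4 = (-2, -76)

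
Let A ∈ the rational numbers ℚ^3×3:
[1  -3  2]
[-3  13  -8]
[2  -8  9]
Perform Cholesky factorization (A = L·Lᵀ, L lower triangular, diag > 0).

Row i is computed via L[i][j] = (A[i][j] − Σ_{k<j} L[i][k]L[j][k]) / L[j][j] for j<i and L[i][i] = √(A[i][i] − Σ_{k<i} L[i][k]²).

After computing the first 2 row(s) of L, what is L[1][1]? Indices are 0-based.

Step 1: L[0][0] = √(1) = 1.
  L[1][0] = (-3) / L[0][0] = -3.
Step 2: L[1][1] = √(4) = 2.

L[1][1] = 2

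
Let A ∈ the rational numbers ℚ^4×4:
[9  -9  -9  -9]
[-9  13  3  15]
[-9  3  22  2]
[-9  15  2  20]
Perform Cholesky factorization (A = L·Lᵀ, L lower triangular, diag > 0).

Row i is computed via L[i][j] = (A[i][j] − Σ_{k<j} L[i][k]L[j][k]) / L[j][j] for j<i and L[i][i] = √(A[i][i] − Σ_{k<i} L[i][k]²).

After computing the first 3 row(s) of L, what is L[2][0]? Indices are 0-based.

L[2][0] = -3

Step 1: L[0][0] = √(9) = 3.
  L[1][0] = (-9) / L[0][0] = -3.
Step 2: L[1][1] = √(4) = 2.
  L[2][0] = (-9) / L[0][0] = -3.
  L[2][1] = (-6) / L[1][1] = -3.
Step 3: L[2][2] = √(4) = 2.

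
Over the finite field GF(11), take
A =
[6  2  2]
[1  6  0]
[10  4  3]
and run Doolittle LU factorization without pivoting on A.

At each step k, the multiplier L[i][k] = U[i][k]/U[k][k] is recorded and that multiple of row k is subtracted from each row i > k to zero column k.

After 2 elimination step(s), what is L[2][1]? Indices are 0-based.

L[2][1] = 4

Step 1: pivot at (0,0) is 6.
  row1 ← row1 − (2)·row0  ⇒  L[1][0]=2, U row1=(0, 2, 7)
  row2 ← row2 − (9)·row0  ⇒  L[2][0]=9, U row2=(0, 8, 7)
Step 2: pivot at (1,1) is 2.
  row2 ← row2 − (4)·row1  ⇒  L[2][1]=4, U row2=(0, 0, 1)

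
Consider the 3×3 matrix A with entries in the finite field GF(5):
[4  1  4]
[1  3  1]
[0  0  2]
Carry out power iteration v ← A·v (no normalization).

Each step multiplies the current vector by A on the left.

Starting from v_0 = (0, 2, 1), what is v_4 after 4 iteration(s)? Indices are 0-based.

v_0 = (0, 2, 1).
v_1 = A·v_0 = (1, 2, 2).
v_2 = A·v_1 = (4, 4, 4).
v_3 = A·v_2 = (1, 0, 3).
v_4 = A·v_3 = (1, 4, 1).

v_4 = (1, 4, 1)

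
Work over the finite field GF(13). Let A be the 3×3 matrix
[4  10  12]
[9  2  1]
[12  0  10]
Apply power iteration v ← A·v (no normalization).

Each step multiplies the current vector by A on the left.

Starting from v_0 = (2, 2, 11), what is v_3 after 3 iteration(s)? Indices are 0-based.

v_0 = (2, 2, 11).
v_1 = A·v_0 = (4, 7, 4).
v_2 = A·v_1 = (4, 2, 10).
v_3 = A·v_2 = (0, 11, 5).

v_3 = (0, 11, 5)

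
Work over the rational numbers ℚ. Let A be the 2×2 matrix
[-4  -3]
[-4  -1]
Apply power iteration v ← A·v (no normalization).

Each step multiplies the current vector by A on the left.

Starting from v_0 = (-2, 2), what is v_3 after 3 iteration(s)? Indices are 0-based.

v_0 = (-2, 2).
v_1 = A·v_0 = (2, 6).
v_2 = A·v_1 = (-26, -14).
v_3 = A·v_2 = (146, 118).

v_3 = (146, 118)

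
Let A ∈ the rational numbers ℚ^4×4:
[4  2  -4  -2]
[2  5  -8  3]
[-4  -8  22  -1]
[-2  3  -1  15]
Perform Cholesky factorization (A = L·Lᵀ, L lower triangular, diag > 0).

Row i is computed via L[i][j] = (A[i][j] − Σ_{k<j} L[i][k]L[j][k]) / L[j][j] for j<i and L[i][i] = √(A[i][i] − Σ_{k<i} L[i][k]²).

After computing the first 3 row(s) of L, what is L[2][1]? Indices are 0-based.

Step 1: L[0][0] = √(4) = 2.
  L[1][0] = (2) / L[0][0] = 1.
Step 2: L[1][1] = √(4) = 2.
  L[2][0] = (-4) / L[0][0] = -2.
  L[2][1] = (-6) / L[1][1] = -3.
Step 3: L[2][2] = √(9) = 3.

L[2][1] = -3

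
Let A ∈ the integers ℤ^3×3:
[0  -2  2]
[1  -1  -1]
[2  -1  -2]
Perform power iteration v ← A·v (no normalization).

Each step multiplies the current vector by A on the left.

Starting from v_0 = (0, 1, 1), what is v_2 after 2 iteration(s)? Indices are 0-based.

v_2 = (-2, 5, 8)

v_0 = (0, 1, 1).
v_1 = A·v_0 = (0, -2, -3).
v_2 = A·v_1 = (-2, 5, 8).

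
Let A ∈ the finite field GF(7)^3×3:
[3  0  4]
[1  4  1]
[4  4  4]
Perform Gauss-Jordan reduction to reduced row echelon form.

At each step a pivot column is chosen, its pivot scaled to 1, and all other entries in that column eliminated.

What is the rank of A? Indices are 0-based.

[1] R0 /= 3  ⇒  (1, 0, 6)
     R1 -= 1·R0  ⇒  (0, 4, 2)
     R2 -= 4·R0  ⇒  (0, 4, 1)
[2] R1 /= 4  ⇒  (0, 1, 4)
     R2 -= 4·R1  ⇒  (0, 0, 6)
[3] R2 /= 6  ⇒  (0, 0, 1)
     R0 -= 6·R2  ⇒  (1, 0, 0)
     R1 -= 4·R2  ⇒  (0, 1, 0)

rank = 3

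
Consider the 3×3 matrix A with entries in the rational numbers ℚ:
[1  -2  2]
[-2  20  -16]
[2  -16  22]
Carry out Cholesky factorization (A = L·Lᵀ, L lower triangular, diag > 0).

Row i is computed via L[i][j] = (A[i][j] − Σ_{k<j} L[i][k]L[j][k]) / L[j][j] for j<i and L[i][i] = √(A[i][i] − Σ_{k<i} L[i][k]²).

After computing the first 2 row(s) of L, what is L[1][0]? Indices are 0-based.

Step 1: L[0][0] = √(1) = 1.
  L[1][0] = (-2) / L[0][0] = -2.
Step 2: L[1][1] = √(16) = 4.

L[1][0] = -2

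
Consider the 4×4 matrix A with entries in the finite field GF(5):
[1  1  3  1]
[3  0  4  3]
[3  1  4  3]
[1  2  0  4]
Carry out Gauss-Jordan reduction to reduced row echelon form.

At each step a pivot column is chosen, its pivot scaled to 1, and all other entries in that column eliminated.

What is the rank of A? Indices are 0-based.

rank = 3

[1] R0 /= 1  ⇒  (1, 1, 3, 1)
     R1 -= 3·R0  ⇒  (0, 2, 0, 0)
     R2 -= 3·R0  ⇒  (0, 3, 0, 0)
     R3 -= 1·R0  ⇒  (0, 1, 2, 3)
[2] R1 /= 2  ⇒  (0, 1, 0, 0)
     R0 -= 1·R1  ⇒  (1, 0, 3, 1)
     R2 -= 3·R1  ⇒  (0, 0, 0, 0)
     R3 -= 1·R1  ⇒  (0, 0, 2, 3)
[3] R2 <-> R3
[3] R2 /= 2  ⇒  (0, 0, 1, 4)
     R0 -= 3·R2  ⇒  (1, 0, 0, 4)
column 3 empty below row 3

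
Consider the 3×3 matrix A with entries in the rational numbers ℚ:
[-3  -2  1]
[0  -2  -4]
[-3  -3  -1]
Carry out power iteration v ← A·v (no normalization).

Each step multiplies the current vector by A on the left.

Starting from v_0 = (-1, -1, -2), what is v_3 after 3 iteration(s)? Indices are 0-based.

v_0 = (-1, -1, -2).
v_1 = A·v_0 = (3, 10, 8).
v_2 = A·v_1 = (-21, -52, -47).
v_3 = A·v_2 = (120, 292, 266).

v_3 = (120, 292, 266)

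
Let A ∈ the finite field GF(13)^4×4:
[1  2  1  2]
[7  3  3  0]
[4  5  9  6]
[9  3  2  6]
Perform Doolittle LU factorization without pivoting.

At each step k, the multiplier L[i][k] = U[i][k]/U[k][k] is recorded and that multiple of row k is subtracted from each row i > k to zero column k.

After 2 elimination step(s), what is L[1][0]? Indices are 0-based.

Step 1: pivot at (0,0) is 1.
  row1 ← row1 − (7)·row0  ⇒  L[1][0]=7, U row1=(0, 2, 9, 12)
  row2 ← row2 − (4)·row0  ⇒  L[2][0]=4, U row2=(0, 10, 5, 11)
  row3 ← row3 − (9)·row0  ⇒  L[3][0]=9, U row3=(0, 11, 6, 1)
Step 2: pivot at (1,1) is 2.
  row2 ← row2 − (5)·row1  ⇒  L[2][1]=5, U row2=(0, 0, 12, 3)
  row3 ← row3 − (12)·row1  ⇒  L[3][1]=12, U row3=(0, 0, 2, 0)

L[1][0] = 7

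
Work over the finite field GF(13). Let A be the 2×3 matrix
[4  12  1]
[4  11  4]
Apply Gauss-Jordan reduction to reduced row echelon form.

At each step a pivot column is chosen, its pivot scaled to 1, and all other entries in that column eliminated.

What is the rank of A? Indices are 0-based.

[1] R0 /= 4  ⇒  (1, 3, 10)
     R1 -= 4·R0  ⇒  (0, 12, 3)
[2] R1 /= 12  ⇒  (0, 1, 10)
     R0 -= 3·R1  ⇒  (1, 0, 6)

rank = 2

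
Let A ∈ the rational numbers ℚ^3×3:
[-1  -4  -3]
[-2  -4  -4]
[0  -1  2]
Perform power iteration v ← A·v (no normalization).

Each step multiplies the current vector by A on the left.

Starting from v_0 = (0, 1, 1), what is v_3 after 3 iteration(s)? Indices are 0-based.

v_3 = (-234, -280, -22)

v_0 = (0, 1, 1).
v_1 = A·v_0 = (-7, -8, 1).
v_2 = A·v_1 = (36, 42, 10).
v_3 = A·v_2 = (-234, -280, -22).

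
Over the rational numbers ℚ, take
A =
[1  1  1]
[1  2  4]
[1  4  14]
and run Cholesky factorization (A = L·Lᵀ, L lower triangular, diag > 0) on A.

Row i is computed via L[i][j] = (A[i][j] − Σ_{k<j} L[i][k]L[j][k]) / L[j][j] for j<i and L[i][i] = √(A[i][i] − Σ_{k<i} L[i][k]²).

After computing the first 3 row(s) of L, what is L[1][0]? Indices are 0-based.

Step 1: L[0][0] = √(1) = 1.
  L[1][0] = (1) / L[0][0] = 1.
Step 2: L[1][1] = √(1) = 1.
  L[2][0] = (1) / L[0][0] = 1.
  L[2][1] = (3) / L[1][1] = 3.
Step 3: L[2][2] = √(4) = 2.

L[1][0] = 1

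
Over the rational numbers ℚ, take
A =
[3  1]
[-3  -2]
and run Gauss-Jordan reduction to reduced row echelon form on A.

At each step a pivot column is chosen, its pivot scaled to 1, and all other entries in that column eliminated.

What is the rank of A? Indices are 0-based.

rank = 2

[1] R0 /= 3  ⇒  (1, 1/3)
     R1 -= -3·R0  ⇒  (0, -1)
[2] R1 /= -1  ⇒  (0, 1)
     R0 -= 1/3·R1  ⇒  (1, 0)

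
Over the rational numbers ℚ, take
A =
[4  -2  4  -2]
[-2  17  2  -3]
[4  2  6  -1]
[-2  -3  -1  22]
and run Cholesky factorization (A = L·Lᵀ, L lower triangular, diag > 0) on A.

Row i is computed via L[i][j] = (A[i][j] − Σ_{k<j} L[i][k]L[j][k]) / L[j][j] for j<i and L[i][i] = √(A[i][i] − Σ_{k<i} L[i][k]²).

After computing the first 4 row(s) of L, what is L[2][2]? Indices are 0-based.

Step 1: L[0][0] = √(4) = 2.
  L[1][0] = (-2) / L[0][0] = -1.
Step 2: L[1][1] = √(16) = 4.
  L[2][0] = (4) / L[0][0] = 2.
  L[2][1] = (4) / L[1][1] = 1.
Step 3: L[2][2] = √(1) = 1.
  L[3][0] = (-2) / L[0][0] = -1.
  L[3][1] = (-4) / L[1][1] = -1.
  L[3][2] = (2) / L[2][2] = 2.
Step 4: L[3][3] = √(16) = 4.

L[2][2] = 1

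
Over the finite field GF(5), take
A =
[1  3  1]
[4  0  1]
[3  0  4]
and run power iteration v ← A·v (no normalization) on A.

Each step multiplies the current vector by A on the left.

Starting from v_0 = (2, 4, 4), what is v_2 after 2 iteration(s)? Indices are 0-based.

v_0 = (2, 4, 4).
v_1 = A·v_0 = (3, 2, 2).
v_2 = A·v_1 = (1, 4, 2).

v_2 = (1, 4, 2)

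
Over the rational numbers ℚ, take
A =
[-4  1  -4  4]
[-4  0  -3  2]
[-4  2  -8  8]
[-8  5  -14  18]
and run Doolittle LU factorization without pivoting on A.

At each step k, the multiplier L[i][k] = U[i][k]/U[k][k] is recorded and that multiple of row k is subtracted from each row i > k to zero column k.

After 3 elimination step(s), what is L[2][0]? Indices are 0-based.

L[2][0] = 1

Step 1: pivot at (0,0) is -4.
  row1 ← row1 − (1)·row0  ⇒  L[1][0]=1, U row1=(0, -1, 1, -2)
  row2 ← row2 − (1)·row0  ⇒  L[2][0]=1, U row2=(0, 1, -4, 4)
  row3 ← row3 − (2)·row0  ⇒  L[3][0]=2, U row3=(0, 3, -6, 10)
Step 2: pivot at (1,1) is -1.
  row2 ← row2 − (-1)·row1  ⇒  L[2][1]=-1, U row2=(0, 0, -3, 2)
  row3 ← row3 − (-3)·row1  ⇒  L[3][1]=-3, U row3=(0, 0, -3, 4)
Step 3: pivot at (2,2) is -3.
  row3 ← row3 − (1)·row2  ⇒  L[3][2]=1, U row3=(0, 0, 0, 2)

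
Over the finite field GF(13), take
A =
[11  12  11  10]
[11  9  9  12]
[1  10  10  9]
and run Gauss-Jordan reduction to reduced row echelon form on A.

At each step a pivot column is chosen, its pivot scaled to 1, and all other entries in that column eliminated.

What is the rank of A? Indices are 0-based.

rank = 3

[1] R0 /= 11  ⇒  (1, 7, 1, 8)
     R1 -= 11·R0  ⇒  (0, 10, 11, 2)
     R2 -= 1·R0  ⇒  (0, 3, 9, 1)
[2] R1 /= 10  ⇒  (0, 1, 5, 8)
     R0 -= 7·R1  ⇒  (1, 0, 5, 4)
     R2 -= 3·R1  ⇒  (0, 0, 7, 3)
[3] R2 /= 7  ⇒  (0, 0, 1, 6)
     R0 -= 5·R2  ⇒  (1, 0, 0, 0)
     R1 -= 5·R2  ⇒  (0, 1, 0, 4)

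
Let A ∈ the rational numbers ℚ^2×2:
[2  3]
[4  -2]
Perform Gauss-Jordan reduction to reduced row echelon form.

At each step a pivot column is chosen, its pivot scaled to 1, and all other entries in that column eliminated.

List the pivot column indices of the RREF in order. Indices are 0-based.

pivot columns: 0, 1

[1] R0 /= 2  ⇒  (1, 3/2)
     R1 -= 4·R0  ⇒  (0, -8)
[2] R1 /= -8  ⇒  (0, 1)
     R0 -= 3/2·R1  ⇒  (1, 0)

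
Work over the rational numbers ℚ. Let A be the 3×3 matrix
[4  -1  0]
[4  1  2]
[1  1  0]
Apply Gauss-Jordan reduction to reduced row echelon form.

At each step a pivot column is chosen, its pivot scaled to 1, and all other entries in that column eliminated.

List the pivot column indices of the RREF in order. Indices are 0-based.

[1] R0 /= 4  ⇒  (1, -1/4, 0)
     R1 -= 4·R0  ⇒  (0, 2, 2)
     R2 -= 1·R0  ⇒  (0, 5/4, 0)
[2] R1 /= 2  ⇒  (0, 1, 1)
     R0 -= -1/4·R1  ⇒  (1, 0, 1/4)
     R2 -= 5/4·R1  ⇒  (0, 0, -5/4)
[3] R2 /= -5/4  ⇒  (0, 0, 1)
     R0 -= 1/4·R2  ⇒  (1, 0, 0)
     R1 -= 1·R2  ⇒  (0, 1, 0)

pivot columns: 0, 1, 2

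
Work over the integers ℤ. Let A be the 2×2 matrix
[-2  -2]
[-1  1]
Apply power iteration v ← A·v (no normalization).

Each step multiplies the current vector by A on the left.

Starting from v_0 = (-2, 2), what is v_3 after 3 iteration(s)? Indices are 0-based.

v_0 = (-2, 2).
v_1 = A·v_0 = (0, 4).
v_2 = A·v_1 = (-8, 4).
v_3 = A·v_2 = (8, 12).

v_3 = (8, 12)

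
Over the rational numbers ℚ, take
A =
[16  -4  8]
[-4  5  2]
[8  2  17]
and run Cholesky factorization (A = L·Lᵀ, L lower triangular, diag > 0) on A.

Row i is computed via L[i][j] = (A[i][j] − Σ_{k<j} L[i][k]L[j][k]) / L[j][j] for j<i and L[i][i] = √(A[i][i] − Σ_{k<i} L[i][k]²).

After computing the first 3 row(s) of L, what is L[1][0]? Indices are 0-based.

Step 1: L[0][0] = √(16) = 4.
  L[1][0] = (-4) / L[0][0] = -1.
Step 2: L[1][1] = √(4) = 2.
  L[2][0] = (8) / L[0][0] = 2.
  L[2][1] = (4) / L[1][1] = 2.
Step 3: L[2][2] = √(9) = 3.

L[1][0] = -1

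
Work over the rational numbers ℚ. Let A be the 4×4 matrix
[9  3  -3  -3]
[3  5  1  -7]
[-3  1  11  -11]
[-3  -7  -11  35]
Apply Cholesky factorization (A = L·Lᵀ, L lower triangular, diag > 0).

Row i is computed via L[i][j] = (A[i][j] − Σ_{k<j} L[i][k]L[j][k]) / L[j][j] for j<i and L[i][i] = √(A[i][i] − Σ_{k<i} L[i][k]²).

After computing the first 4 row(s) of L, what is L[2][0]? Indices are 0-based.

Step 1: L[0][0] = √(9) = 3.
  L[1][0] = (3) / L[0][0] = 1.
Step 2: L[1][1] = √(4) = 2.
  L[2][0] = (-3) / L[0][0] = -1.
  L[2][1] = (2) / L[1][1] = 1.
Step 3: L[2][2] = √(9) = 3.
  L[3][0] = (-3) / L[0][0] = -1.
  L[3][1] = (-6) / L[1][1] = -3.
  L[3][2] = (-9) / L[2][2] = -3.
Step 4: L[3][3] = √(16) = 4.

L[2][0] = -1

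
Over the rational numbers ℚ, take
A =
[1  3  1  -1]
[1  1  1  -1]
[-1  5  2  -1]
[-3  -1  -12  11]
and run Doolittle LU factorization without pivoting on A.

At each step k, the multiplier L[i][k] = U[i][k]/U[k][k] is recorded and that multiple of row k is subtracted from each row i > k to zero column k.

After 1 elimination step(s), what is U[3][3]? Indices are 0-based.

[col 0] pivot 1
  R1 -= 1*R0 → (0, -2, 0, 0)  (L[1][0] := 1)
  R2 -= -1*R0 → (0, 8, 3, -2)  (L[2][0] := -1)
  R3 -= -3*R0 → (0, 8, -9, 8)  (L[3][0] := -3)

U[3][3] = 8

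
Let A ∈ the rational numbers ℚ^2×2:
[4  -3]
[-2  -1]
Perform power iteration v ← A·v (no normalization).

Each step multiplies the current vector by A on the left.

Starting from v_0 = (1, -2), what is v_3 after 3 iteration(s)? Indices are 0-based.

v_0 = (1, -2).
v_1 = A·v_0 = (10, 0).
v_2 = A·v_1 = (40, -20).
v_3 = A·v_2 = (220, -60).

v_3 = (220, -60)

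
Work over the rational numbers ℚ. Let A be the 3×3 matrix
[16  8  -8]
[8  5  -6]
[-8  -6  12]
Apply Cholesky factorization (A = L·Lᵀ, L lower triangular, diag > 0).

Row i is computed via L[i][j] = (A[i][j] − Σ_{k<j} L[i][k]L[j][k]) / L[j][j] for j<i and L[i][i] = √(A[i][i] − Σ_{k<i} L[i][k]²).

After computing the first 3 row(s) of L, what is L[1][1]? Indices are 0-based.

L[1][1] = 1

Step 1: L[0][0] = √(16) = 4.
  L[1][0] = (8) / L[0][0] = 2.
Step 2: L[1][1] = √(1) = 1.
  L[2][0] = (-8) / L[0][0] = -2.
  L[2][1] = (-2) / L[1][1] = -2.
Step 3: L[2][2] = √(4) = 2.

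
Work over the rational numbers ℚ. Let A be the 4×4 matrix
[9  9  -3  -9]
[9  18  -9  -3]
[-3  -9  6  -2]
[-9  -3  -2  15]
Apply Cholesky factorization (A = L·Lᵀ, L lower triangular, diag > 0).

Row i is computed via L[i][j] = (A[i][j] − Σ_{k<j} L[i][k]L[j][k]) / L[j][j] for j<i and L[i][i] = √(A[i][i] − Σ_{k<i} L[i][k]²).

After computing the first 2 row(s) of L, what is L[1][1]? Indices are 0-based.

Step 1: L[0][0] = √(9) = 3.
  L[1][0] = (9) / L[0][0] = 3.
Step 2: L[1][1] = √(9) = 3.

L[1][1] = 3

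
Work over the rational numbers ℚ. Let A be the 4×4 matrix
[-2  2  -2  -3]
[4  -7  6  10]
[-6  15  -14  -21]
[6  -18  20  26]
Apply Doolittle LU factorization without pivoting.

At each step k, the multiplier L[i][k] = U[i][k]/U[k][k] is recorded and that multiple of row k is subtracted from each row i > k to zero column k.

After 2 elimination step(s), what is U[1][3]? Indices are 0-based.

U[1][3] = 4

k=0: U[0][0]=-2
  eliminate (1,0): mult=-2, new row 1: (0, -3, 2, 4); set L[1][0]=-2
  eliminate (2,0): mult=3, new row 2: (0, 9, -8, -12); set L[2][0]=3
  eliminate (3,0): mult=-3, new row 3: (0, -12, 14, 17); set L[3][0]=-3
k=1: U[1][1]=-3
  eliminate (2,1): mult=-3, new row 2: (0, 0, -2, 0); set L[2][1]=-3
  eliminate (3,1): mult=4, new row 3: (0, 0, 6, 1); set L[3][1]=4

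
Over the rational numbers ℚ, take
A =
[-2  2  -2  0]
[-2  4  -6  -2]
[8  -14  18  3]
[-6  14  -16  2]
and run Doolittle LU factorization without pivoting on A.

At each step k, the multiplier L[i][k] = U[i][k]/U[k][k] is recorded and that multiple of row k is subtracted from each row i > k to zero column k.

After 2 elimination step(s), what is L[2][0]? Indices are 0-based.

L[2][0] = -4

k=0: U[0][0]=-2
  eliminate (1,0): mult=1, new row 1: (0, 2, -4, -2); set L[1][0]=1
  eliminate (2,0): mult=-4, new row 2: (0, -6, 10, 3); set L[2][0]=-4
  eliminate (3,0): mult=3, new row 3: (0, 8, -10, 2); set L[3][0]=3
k=1: U[1][1]=2
  eliminate (2,1): mult=-3, new row 2: (0, 0, -2, -3); set L[2][1]=-3
  eliminate (3,1): mult=4, new row 3: (0, 0, 6, 10); set L[3][1]=4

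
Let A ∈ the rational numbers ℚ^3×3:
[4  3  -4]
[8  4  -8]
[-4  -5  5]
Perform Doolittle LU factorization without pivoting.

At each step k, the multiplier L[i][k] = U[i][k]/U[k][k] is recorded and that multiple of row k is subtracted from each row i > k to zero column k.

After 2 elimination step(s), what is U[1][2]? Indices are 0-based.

U[1][2] = 0

[col 0] pivot 4
  R1 -= 2*R0 → (0, -2, 0)  (L[1][0] := 2)
  R2 -= -1*R0 → (0, -2, 1)  (L[2][0] := -1)
[col 1] pivot -2
  R2 -= 1*R1 → (0, 0, 1)  (L[2][1] := 1)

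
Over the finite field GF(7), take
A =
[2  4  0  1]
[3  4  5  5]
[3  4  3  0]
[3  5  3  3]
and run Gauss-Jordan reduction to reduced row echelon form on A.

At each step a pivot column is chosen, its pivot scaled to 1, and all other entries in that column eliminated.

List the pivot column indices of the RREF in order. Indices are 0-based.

pivot columns: 0, 1, 2, 3

pivot(0,0)=2: scale R0 → (1, 2, 0, 4)
  clear (1,0): R1 −= (3)R0 → (0, 5, 5, 0)
  clear (2,0): R2 −= (3)R0 → (0, 5, 3, 2)
  clear (3,0): R3 −= (3)R0 → (0, 6, 3, 5)
pivot(1,1)=5: scale R1 → (0, 1, 1, 0)
  clear (0,1): R0 −= (2)R1 → (1, 0, 5, 4)
  clear (2,1): R2 −= (5)R1 → (0, 0, 5, 2)
  clear (3,1): R3 −= (6)R1 → (0, 0, 4, 5)
pivot(2,2)=5: scale R2 → (0, 0, 1, 6)
  clear (0,2): R0 −= (5)R2 → (1, 0, 0, 2)
  clear (1,2): R1 −= (1)R2 → (0, 1, 0, 1)
  clear (3,2): R3 −= (4)R2 → (0, 0, 0, 2)
pivot(3,3)=2: scale R3 → (0, 0, 0, 1)
  clear (0,3): R0 −= (2)R3 → (1, 0, 0, 0)
  clear (1,3): R1 −= (1)R3 → (0, 1, 0, 0)
  clear (2,3): R2 −= (6)R3 → (0, 0, 1, 0)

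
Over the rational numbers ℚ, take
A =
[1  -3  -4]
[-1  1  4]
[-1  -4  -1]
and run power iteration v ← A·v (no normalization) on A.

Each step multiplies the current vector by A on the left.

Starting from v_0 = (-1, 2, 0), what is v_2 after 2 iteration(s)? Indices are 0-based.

v_2 = (12, -18, 2)

v_0 = (-1, 2, 0).
v_1 = A·v_0 = (-7, 3, -7).
v_2 = A·v_1 = (12, -18, 2).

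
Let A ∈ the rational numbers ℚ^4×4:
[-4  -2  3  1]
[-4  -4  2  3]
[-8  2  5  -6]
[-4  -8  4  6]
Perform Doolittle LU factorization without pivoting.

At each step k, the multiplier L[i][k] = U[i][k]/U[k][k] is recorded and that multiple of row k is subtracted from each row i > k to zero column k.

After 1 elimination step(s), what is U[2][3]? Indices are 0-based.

k=0: U[0][0]=-4
  eliminate (1,0): mult=1, new row 1: (0, -2, -1, 2); set L[1][0]=1
  eliminate (2,0): mult=2, new row 2: (0, 6, -1, -8); set L[2][0]=2
  eliminate (3,0): mult=1, new row 3: (0, -6, 1, 5); set L[3][0]=1

U[2][3] = -8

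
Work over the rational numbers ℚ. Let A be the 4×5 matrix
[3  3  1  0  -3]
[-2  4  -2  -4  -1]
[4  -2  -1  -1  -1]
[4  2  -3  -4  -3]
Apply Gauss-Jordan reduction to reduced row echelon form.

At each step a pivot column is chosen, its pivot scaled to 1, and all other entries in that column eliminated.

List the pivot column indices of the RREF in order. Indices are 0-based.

pivot columns: 0, 1, 2, 3

pivot(0,0)=3: scale R0 → (1, 1, 1/3, 0, -1)
  clear (1,0): R1 −= (-2)R0 → (0, 6, -4/3, -4, -3)
  clear (2,0): R2 −= (4)R0 → (0, -6, -7/3, -1, 3)
  clear (3,0): R3 −= (4)R0 → (0, -2, -13/3, -4, 1)
pivot(1,1)=6: scale R1 → (0, 1, -2/9, -2/3, -1/2)
  clear (0,1): R0 −= (1)R1 → (1, 0, 5/9, 2/3, -1/2)
  clear (2,1): R2 −= (-6)R1 → (0, 0, -11/3, -5, 0)
  clear (3,1): R3 −= (-2)R1 → (0, 0, -43/9, -16/3, 0)
pivot(2,2)=-11/3: scale R2 → (0, 0, 1, 15/11, 0)
  clear (0,2): R0 −= (5/9)R2 → (1, 0, 0, -1/11, -1/2)
  clear (1,2): R1 −= (-2/9)R2 → (0, 1, 0, -4/11, -1/2)
  clear (3,2): R3 −= (-43/9)R2 → (0, 0, 0, 13/11, 0)
pivot(3,3)=13/11: scale R3 → (0, 0, 0, 1, 0)
  clear (0,3): R0 −= (-1/11)R3 → (1, 0, 0, 0, -1/2)
  clear (1,3): R1 −= (-4/11)R3 → (0, 1, 0, 0, -1/2)
  clear (2,3): R2 −= (15/11)R3 → (0, 0, 1, 0, 0)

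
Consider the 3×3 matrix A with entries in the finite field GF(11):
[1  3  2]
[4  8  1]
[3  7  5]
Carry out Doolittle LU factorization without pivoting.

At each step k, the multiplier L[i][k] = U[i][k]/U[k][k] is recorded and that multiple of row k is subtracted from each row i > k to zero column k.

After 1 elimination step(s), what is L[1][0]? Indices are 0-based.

k=0: U[0][0]=1
  eliminate (1,0): mult=4, new row 1: (0, 7, 4); set L[1][0]=4
  eliminate (2,0): mult=3, new row 2: (0, 9, 10); set L[2][0]=3

L[1][0] = 4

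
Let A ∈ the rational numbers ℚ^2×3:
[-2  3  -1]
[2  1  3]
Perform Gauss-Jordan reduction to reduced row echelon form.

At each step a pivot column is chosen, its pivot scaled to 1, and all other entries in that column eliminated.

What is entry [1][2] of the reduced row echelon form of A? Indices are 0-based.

[1] R0 /= -2  ⇒  (1, -3/2, 1/2)
     R1 -= 2·R0  ⇒  (0, 4, 2)
[2] R1 /= 4  ⇒  (0, 1, 1/2)
     R0 -= -3/2·R1  ⇒  (1, 0, 5/4)

M[1][2] = 1/2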